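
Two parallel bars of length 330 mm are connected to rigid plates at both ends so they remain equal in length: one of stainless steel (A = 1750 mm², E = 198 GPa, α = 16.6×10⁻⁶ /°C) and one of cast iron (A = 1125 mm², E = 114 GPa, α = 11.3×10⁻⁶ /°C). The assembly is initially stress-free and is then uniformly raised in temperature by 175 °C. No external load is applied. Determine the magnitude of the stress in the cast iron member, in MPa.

σ ≈ 77.2 MPa (tensile)

Equilibrium of a rigid end plate with no external load gives equal and opposite internal forces ±P in the two members. Since α_{stainless steel} > α_{cast iron}, heating drives the stainless steel into compression and the cast iron into tension.
Compatibility of the two members (thermal + elastic change equal): (α₁ − α₂)ΔT = P·[1/(A₁E₁) + 1/(A₂E₂)].
|α₁ − α₂|·ΔT = 5.3×10⁻⁶ × 175 = 0.0009275.
1/(A₁E₁) + 1/(A₂E₂) = 1/(1750×198×10³) + 1/(1125×114×10³) = 1.068×10⁻⁸ N⁻¹.
P = 0.0009275 / 1.068×10⁻⁸ = 86820 N = 86.82 kN.
σ_{cast iron} = P/A₂ = 86820/1125 = 77.17 MPa, tensile.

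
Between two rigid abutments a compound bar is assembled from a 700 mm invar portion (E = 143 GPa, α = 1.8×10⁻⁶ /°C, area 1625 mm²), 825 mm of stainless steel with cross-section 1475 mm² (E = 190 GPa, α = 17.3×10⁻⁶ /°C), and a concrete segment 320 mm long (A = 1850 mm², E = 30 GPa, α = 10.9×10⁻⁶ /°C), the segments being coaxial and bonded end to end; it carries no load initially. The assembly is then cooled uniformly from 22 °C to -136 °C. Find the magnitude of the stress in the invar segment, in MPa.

Free thermal contraction of the whole bar: Σ αᵢΔT Lᵢ = 1.8×10⁻⁶×158×700 + 17.3×10⁻⁶×158×825 + 10.9×10⁻⁶×158×320 = 3.005 mm.
The walls prevent any net length change, so an axial force P (same in every segment) develops. Compatibility: P · Σ Lᵢ/(AᵢEᵢ) = δ_free.
Σ Lᵢ/(AᵢEᵢ) = 700/(1625×143×10³) + 825/(1475×190×10³) + 320/(1850×30×10³) = 1.172×10⁻⁵ mm/N.
Hence P = δ_free / Σ(L/AE) = 3.005/1.172×10⁻⁵ = 256.4 kN (tensile).
σ_{invar} = P / A = 256400 / 1625 = 157.8 MPa.

σ ≈ 158 MPa (tensile)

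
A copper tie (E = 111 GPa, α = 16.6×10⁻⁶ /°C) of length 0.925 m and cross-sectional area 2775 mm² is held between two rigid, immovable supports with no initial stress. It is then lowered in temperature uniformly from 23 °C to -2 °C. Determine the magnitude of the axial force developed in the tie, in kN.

Full restraint means ε = 0, so the stress is σ = EαΔT = 111×10³ × 16.6×10⁻⁶ × 25 = 46.07 MPa.
P = AEαΔT = 2775 × 111×10³ × 16.6×10⁻⁶ × 25 = 127.8 kN (tensile).

P ≈ 128 kN (tensile)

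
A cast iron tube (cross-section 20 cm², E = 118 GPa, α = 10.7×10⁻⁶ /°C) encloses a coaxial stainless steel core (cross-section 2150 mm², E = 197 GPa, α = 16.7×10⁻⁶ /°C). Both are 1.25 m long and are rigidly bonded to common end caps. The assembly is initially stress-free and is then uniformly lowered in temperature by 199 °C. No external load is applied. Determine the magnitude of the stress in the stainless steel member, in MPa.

Both members must finish at the same length. With the larger α, the stainless steel tends to over-contract; the plates restrain it, putting the stainless steel in tension and the cast iron in compression. With no external load the two internal forces are equal and opposite, magnitude P.
Equating the net (thermal + elastic) strains gives |α₁ − α₂|·ΔT = P·[1/(A₁E₁) + 1/(A₂E₂)].
|α₁ − α₂|·ΔT = 6×10⁻⁶ × 199 = 0.001194.
1/(A₁E₁) + 1/(A₂E₂) = 1/(2000×118×10³) + 1/(2150×197×10³) = 6.598×10⁻⁹ N⁻¹.
So P = 0.001194 / 6.598×10⁻⁹ = 181 kN.
σ_{stainless steel} = P/A₂ = 181000/2150 = 84.17 MPa, tensile.

σ ≈ 84.2 MPa (tensile)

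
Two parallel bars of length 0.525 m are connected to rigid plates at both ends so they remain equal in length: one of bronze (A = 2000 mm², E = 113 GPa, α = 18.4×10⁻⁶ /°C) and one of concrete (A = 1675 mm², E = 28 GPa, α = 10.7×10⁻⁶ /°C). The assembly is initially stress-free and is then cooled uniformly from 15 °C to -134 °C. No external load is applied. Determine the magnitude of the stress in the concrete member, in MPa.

σ ≈ 26.6 MPa (compressive)

Both members must finish at the same length. With the larger α, the bronze tends to over-contract; the plates restrain it, putting the bronze in tension and the concrete in compression. With no external load the two internal forces are equal and opposite, magnitude P.
Equating the net (thermal + elastic) strains gives |α₁ − α₂|·ΔT = P·[1/(A₁E₁) + 1/(A₂E₂)].
|α₁ − α₂|·ΔT = 7.7×10⁻⁶ × 149 = 0.001147.
1/(A₁E₁) + 1/(A₂E₂) = 1/(2000×113×10³) + 1/(1675×28×10³) = 2.575×10⁻⁸ N⁻¹.
So P = 0.001147 / 2.575×10⁻⁸ = 44.56 kN.
σ_{concrete} = P/A₂ = 44560/1675 = 26.6 MPa, compressive.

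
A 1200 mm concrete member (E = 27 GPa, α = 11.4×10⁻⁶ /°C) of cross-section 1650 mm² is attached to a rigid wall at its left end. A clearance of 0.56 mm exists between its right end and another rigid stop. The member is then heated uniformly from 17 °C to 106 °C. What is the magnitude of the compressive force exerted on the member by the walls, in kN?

Free thermal elongation = αΔT L = 11.4×10⁻⁶ × 89 × 1200 = 1.218 mm.
This exceeds the 0.56 mm gap, so the wall pushes back. The portion of expansion that must be recovered elastically is δ_free − gap = 1.218 − 0.56 = 0.6575 mm.
Compatibility: PL/(AE) = 0.6575 mm, so σ = P/A = E × (0.6575/1200) = 14.79 MPa.
P = σA = 14.79 × 1650 = 24.41 kN.

P ≈ 24.4 kN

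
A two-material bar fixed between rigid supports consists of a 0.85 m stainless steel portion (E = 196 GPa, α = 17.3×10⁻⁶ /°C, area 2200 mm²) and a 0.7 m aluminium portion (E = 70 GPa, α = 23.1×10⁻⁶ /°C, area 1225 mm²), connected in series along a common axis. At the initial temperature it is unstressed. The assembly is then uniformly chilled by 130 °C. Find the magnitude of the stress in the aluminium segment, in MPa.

If the supports were absent, the total length change would be Σ αᵢΔT Lᵢ = 17.3×10⁻⁶×130×850 + 23.1×10⁻⁶×130×700 = 4.014 mm.
The walls prevent any net length change, so an axial force P (same in every segment) develops. Compatibility: P · Σ Lᵢ/(AᵢEᵢ) = δ_free.
Σ Lᵢ/(AᵢEᵢ) = 850/(2200×196×10³) + 700/(1225×70×10³) = 1.013×10⁻⁵ mm/N.
Hence P = δ_free / Σ(L/AE) = 4.014/1.013×10⁻⁵ = 396 kN (tensile).
σ_{aluminium} = P / A = 396000 / 1225 = 323.3 MPa.

σ ≈ 323 MPa (tensile)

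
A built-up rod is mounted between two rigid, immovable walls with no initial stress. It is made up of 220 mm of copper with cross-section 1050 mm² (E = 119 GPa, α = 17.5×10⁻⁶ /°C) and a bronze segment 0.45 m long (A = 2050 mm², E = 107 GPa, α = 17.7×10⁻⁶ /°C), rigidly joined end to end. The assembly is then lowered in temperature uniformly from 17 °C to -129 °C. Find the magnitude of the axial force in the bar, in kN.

P ≈ 452 kN (tensile)

With the walls removed the bar would change length by δ_free = Σ αᵢΔT Lᵢ = 17.5×10⁻⁶×146×220 + 17.7×10⁻⁶×146×450 = 1.725 mm.
The rigid supports impose zero overall length change; the single axial force P common to all segments must satisfy P Σ Lᵢ/(AᵢEᵢ) = δ_free.
The series flexibility is Σ Lᵢ/(AᵢEᵢ) = 220/(1050×119×10³) + 450/(2050×107×10³) = 3.812×10⁻⁶ mm/N.
So P = 1.725 / 3.812×10⁻⁶ = 452.5 kN, tensile.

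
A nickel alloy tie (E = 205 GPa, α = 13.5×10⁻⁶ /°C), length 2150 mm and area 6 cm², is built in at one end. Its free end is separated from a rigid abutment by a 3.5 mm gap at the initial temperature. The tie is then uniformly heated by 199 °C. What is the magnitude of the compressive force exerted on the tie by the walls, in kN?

P ≈ 130 kN

If the wall were absent the tie would grow by αΔT L = 13.5×10⁻⁶ × 199 × 2150 = 5.776 mm.
This exceeds the 3.5 mm gap, so the wall pushes back. The portion of expansion that must be recovered elastically is δ_free − gap = 5.776 − 3.5 = 2.276 mm.
Compatibility: PL/(AE) = 2.276 mm, so σ = P/A = E × (2.276/2150) = 217 MPa.
Force on the wall = σA = 217 × 600 mm² = 130.2 kN.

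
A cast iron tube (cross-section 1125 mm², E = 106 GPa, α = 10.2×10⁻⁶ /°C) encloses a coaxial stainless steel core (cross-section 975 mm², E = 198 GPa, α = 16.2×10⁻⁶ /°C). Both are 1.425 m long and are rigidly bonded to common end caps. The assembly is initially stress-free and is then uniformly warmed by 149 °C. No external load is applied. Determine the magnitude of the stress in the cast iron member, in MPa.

The stainless steel has the larger α, so on heating it would change length more than the cast iron if both were free. The rigid plates force a common final length, so the stainless steel is put into compression and the cast iron into tension, with equal and opposite forces P (no external load).
Setting the final lengths equal and cancelling L: (α₁ − α₂)ΔT = P/(A₁E₁) + P/(A₂E₂).
|α₁ − α₂|·ΔT = 6×10⁻⁶ × 149 = 0.000894.
1/(A₁E₁) + 1/(A₂E₂) = 1/(1125×106×10³) + 1/(975×198×10³) = 1.357×10⁻⁸ N⁻¹.
So P = 0.000894 / 1.357×10⁻⁸ = 65.9 kN.
σ_{cast iron} = P/A₁ = 65900/1125 = 58.58 MPa, tensile.

σ ≈ 58.6 MPa (tensile)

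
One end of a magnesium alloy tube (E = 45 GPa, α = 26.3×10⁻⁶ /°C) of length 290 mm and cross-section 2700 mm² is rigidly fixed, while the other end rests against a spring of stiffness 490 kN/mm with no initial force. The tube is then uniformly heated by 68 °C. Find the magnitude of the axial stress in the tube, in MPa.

σ ≈ 43.4 MPa (compressive)

If the spring were absent the tube would lengthen by αΔT L = 26.3×10⁻⁶ × 68 × 290 = 0.5186 mm.
With a force P in the spring, the elastic change of the tube is PL/(AE) and that of the spring is P/k; compatibility requires their sum to equal δ_free.
So P = δ_free / [L/(AE) + 1/k] = 0.5186 / [ 290/(2700×45×10³) + 1/(490×10³) ].
P = 0.5186 / 4.428×10⁻⁶ = 117100 N.
σ = P/A = 117100/2700 = 43.38 MPa.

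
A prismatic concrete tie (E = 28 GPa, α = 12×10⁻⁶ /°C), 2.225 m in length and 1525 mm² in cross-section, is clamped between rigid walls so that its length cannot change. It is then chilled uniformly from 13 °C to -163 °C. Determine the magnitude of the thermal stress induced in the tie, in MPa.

σ ≈ 59.1 MPa (tensile)

The supports are rigid, so the total axial strain is zero. The restrained thermal strain is ε = αΔT = 12×10⁻⁶ × 176 = 2112×10⁻⁶.
Hence σ = E·αΔT = 28×10³ × 2112×10⁻⁶ = 59.14 MPa, tensile.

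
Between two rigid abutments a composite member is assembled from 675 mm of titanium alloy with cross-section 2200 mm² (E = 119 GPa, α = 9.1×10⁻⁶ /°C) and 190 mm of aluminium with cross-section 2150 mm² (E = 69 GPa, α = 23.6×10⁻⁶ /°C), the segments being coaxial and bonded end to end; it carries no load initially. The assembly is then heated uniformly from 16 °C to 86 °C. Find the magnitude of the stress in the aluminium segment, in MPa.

If the supports were absent, the total length change would be Σ αᵢΔT Lᵢ = 9.1×10⁻⁶×70×675 + 23.6×10⁻⁶×70×190 = 0.7439 mm.
Since the ends are fixed, an axial force P builds up, equal in every segment, with P · Σ Lᵢ/(AᵢEᵢ) = δ_free.
The series flexibility is Σ Lᵢ/(AᵢEᵢ) = 675/(2200×119×10³) + 190/(2150×69×10³) = 3.859×10⁻⁶ mm/N.
Hence P = δ_free / Σ(L/AE) = 0.7439/3.859×10⁻⁶ = 192.8 kN (compressive).
σ_{aluminium} = P / A = 192800 / 2150 = 89.65 MPa.

σ ≈ 89.7 MPa (compressive)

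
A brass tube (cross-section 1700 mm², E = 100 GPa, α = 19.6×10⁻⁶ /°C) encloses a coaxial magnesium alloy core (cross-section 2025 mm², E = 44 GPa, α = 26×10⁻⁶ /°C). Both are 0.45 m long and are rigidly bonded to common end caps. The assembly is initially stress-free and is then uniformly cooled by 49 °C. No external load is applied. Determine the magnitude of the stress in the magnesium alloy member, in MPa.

The magnesium alloy has the larger α, so on cooling it would change length more than the brass if both were free. The rigid plates force a common final length, so the magnesium alloy is put into tension and the brass into compression, with equal and opposite forces P (no external load).
Compatibility of the two members (thermal + elastic change equal): (α₁ − α₂)ΔT = P·[1/(A₁E₁) + 1/(A₂E₂)].
|α₁ − α₂|·ΔT = 6.4×10⁻⁶ × 49 = 0.0003136.
1/(A₁E₁) + 1/(A₂E₂) = 1/(1700×100×10³) + 1/(2025×44×10³) = 1.711×10⁻⁸ N⁻¹.
P = 0.0003136 / 1.711×10⁻⁸ = 18330 N = 18.33 kN.
σ_{magnesium alloy} = P/A₂ = 18330/2025 = 9.053 MPa, tensile.

σ ≈ 9.05 MPa (tensile)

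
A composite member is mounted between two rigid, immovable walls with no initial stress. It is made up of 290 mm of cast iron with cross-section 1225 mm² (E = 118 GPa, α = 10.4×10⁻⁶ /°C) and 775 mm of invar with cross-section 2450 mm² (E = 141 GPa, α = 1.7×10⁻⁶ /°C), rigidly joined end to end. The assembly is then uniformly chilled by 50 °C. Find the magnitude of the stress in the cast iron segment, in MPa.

σ ≈ 41.6 MPa (tensile)

If the supports were absent, the total length change would be Σ αᵢΔT Lᵢ = 10.4×10⁻⁶×50×290 + 1.7×10⁻⁶×50×775 = 0.2167 mm.
Since the ends are fixed, an axial force P builds up, equal in every segment, with P · Σ Lᵢ/(AᵢEᵢ) = δ_free.
The series flexibility is Σ Lᵢ/(AᵢEᵢ) = 290/(1225×118×10³) + 775/(2450×141×10³) = 4.25×10⁻⁶ mm/N.
P = 0.2167 / 4.25×10⁻⁶ = 50990 N = 50.99 kN, tensile.
σ_{cast iron} = P / A = 50990 / 1225 = 41.62 MPa.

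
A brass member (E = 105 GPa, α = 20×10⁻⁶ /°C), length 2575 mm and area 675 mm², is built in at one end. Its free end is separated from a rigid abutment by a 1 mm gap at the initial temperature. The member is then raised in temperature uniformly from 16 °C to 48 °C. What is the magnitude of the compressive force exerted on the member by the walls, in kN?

Free thermal elongation = αΔT L = 20×10⁻⁶ × 32 × 2575 = 1.648 mm.
The gap closes (δ_free > 1 mm) and the wall then resists a further 1.648 − 1 = 0.648 mm of expansion.
So σ = E(δ_free − g)/L = 105×10³ × 0.648/2575 = 26.42 MPa.
P = σA = 26.42 × 675 = 17.84 kN.

P ≈ 17.8 kN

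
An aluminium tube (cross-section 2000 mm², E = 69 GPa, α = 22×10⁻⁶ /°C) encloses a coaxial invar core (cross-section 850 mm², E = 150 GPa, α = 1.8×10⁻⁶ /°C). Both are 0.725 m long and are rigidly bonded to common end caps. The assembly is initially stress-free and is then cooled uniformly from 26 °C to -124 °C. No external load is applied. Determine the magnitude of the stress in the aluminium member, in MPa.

σ ≈ 100 MPa (tensile)

Equilibrium of a rigid end plate with no external load gives equal and opposite internal forces ±P in the two members. Since α_{aluminium} > α_{invar}, cooling drives the aluminium into tension and the invar into compression.
Equating the net (thermal + elastic) strains gives |α₁ − α₂|·ΔT = P·[1/(A₁E₁) + 1/(A₂E₂)].
|α₁ − α₂|·ΔT = 20.2×10⁻⁶ × 150 = 0.00303.
1/(A₁E₁) + 1/(A₂E₂) = 1/(2000×69×10³) + 1/(850×150×10³) = 1.509×10⁻⁸ N⁻¹.
P = 0.00303 / 1.509×10⁻⁸ = 200800 N = 200.8 kN.
σ_{aluminium} = P/A₁ = 200800/2000 = 100.4 MPa, tensile.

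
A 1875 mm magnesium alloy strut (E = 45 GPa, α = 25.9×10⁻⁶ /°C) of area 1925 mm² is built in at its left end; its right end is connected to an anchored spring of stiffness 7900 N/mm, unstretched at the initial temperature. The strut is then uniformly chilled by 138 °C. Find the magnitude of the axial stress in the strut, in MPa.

σ ≈ 23.5 MPa (tensile)

If the spring were absent the strut would shorten by αΔT L = 25.9×10⁻⁶ × 138 × 1875 = 6.702 mm.
With a force P in the spring, the elastic change of the strut is PL/(AE) and that of the spring is P/k; compatibility requires their sum to equal δ_free.
P [ L/(AE) + 1/k ] = δ_free → P [ 1875/(1925×45×10³) + 1/(7900) ] = 6.702.
P = 6.702 / 0.0001482 = 45210 N.
σ = P/A = 45210/1925 = 23.49 MPa.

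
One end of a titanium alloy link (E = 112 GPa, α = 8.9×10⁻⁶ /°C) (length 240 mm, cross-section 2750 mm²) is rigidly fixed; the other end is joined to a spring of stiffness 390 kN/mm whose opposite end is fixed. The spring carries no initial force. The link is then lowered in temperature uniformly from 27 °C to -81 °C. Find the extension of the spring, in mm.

Free thermal contraction: δ_free = αΔT L = 8.9×10⁻⁶ × 108 × 240 = 0.2307 mm.
With a force P in the spring, the elastic change of the link is PL/(AE) and that of the spring is P/k; compatibility requires their sum to equal δ_free.
So P = δ_free / [L/(AE) + 1/k] = 0.2307 / [ 240/(2750×112×10³) + 1/(390×10³) ].
P = 0.2307 / 3.343×10⁻⁶ = 69000 N.
Spring extension = P/k = 69000/(390×10³) = 0.1769 mm.

δ ≈ 0.177 mm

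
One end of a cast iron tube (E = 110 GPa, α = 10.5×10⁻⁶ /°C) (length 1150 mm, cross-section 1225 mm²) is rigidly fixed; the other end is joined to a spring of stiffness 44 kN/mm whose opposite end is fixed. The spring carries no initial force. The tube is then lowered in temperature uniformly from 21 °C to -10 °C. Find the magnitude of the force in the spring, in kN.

P ≈ 12 kN

The unrestrained thermal change is αΔT L = 10.5×10⁻⁶ × 31 × 1150 = 0.3743 mm.
With a force P in the spring, the elastic change of the tube is PL/(AE) and that of the spring is P/k; compatibility requires their sum to equal δ_free.
So P = δ_free / [L/(AE) + 1/k] = 0.3743 / [ 1150/(1225×110×10³) + 1/(44×10³) ].
P = 0.3743 / 3.126×10⁻⁵ = 11970 N.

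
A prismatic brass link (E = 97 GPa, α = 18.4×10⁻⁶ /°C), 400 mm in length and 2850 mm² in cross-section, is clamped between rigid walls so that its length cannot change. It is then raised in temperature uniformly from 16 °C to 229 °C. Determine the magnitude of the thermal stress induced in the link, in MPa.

σ ≈ 380 MPa (compressive)

Because both ends are immovable the net strain is zero, and the suppressed thermal strain is αΔT = 18.4×10⁻⁶ × 213 = 3919.2×10⁻⁶.
Hence σ = E·αΔT = 97×10³ × 3919.2×10⁻⁶ = 380.2 MPa, compressive.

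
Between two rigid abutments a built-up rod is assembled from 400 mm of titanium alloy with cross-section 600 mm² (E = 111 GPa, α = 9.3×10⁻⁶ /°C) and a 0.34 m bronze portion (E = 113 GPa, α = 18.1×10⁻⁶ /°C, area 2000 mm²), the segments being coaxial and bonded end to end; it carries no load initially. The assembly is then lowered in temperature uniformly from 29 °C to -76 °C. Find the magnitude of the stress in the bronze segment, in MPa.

Free thermal contraction of the whole bar: Σ αᵢΔT Lᵢ = 9.3×10⁻⁶×105×400 + 18.1×10⁻⁶×105×340 = 1.037 mm.
Since the ends are fixed, an axial force P builds up, equal in every segment, with P · Σ Lᵢ/(AᵢEᵢ) = δ_free.
Σ Lᵢ/(AᵢEᵢ) = 400/(600×111×10³) + 340/(2000×113×10³) = 7.51×10⁻⁶ mm/N.
So P = 1.037 / 7.51×10⁻⁶ = 138 kN, tensile.
σ_{bronze} = P / A = 138000 / 2000 = 69.02 MPa.

σ ≈ 69 MPa (tensile)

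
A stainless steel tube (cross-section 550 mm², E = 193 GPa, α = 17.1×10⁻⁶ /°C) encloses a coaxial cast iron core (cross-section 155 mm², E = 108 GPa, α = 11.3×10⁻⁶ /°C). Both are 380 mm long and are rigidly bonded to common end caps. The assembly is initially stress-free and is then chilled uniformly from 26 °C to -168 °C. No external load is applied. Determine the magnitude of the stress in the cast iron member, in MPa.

Both members must finish at the same length. With the larger α, the stainless steel tends to over-contract; the plates restrain it, putting the stainless steel in tension and the cast iron in compression. With no external load the two internal forces are equal and opposite, magnitude P.
Setting the final lengths equal and cancelling L: (α₁ − α₂)ΔT = P/(A₁E₁) + P/(A₂E₂).
|α₁ − α₂|·ΔT = 5.8×10⁻⁶ × 194 = 0.001125.
1/(A₁E₁) + 1/(A₂E₂) = 1/(550×193×10³) + 1/(155×108×10³) = 6.916×10⁻⁸ N⁻¹.
So P = 0.001125 / 6.916×10⁻⁸ = 16.27 kN.
σ_{cast iron} = P/A₂ = 16270/155 = 105 MPa, compressive.

σ ≈ 105 MPa (compressive)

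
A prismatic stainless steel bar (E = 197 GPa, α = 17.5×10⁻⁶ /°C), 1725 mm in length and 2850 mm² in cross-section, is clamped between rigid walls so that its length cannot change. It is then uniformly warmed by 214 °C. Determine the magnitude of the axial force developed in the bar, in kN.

Full restraint means ε = 0, so the stress is σ = EαΔT = 197×10³ × 17.5×10⁻⁶ × 214 = 737.8 MPa.
P = AEαΔT = 2850 × 197×10³ × 17.5×10⁻⁶ × 214 = 2103 kN (compressive).

P ≈ 2100 kN (compressive)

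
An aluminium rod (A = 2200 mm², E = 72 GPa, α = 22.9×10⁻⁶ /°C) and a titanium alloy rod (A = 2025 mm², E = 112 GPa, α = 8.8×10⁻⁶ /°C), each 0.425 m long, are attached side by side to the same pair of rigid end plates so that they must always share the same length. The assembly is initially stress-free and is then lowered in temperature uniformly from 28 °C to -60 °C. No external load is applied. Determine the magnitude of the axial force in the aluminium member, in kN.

P ≈ 116 kN (tensile in the aluminium)

Both members must finish at the same length. With the larger α, the aluminium tends to over-contract; the plates restrain it, putting the aluminium in tension and the titanium alloy in compression. With no external load the two internal forces are equal and opposite, magnitude P.
Equating the net (thermal + elastic) strains gives |α₁ − α₂|·ΔT = P·[1/(A₁E₁) + 1/(A₂E₂)].
|α₁ − α₂|·ΔT = 14.1×10⁻⁶ × 88 = 0.001241.
1/(A₁E₁) + 1/(A₂E₂) = 1/(2200×72×10³) + 1/(2025×112×10³) = 1.072×10⁻⁸ N⁻¹.
P = 0.001241 / 1.072×10⁻⁸ = 115700 N = 115.7 kN.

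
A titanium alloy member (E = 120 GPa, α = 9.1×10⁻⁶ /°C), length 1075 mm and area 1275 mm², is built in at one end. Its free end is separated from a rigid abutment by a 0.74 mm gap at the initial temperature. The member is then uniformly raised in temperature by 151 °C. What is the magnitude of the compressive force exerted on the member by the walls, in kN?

P ≈ 105 kN

If the wall were absent the member would grow by αΔT L = 9.1×10⁻⁶ × 151 × 1075 = 1.477 mm.
After closing the 0.74 mm clearance, 1.477 − 0.74 = 0.7372 mm of expansion remains to be suppressed by the wall.
That suppressed elongation corresponds to σ = E·Δ/L = 120×10³ × 0.7372/1075 = 82.29 MPa.
Force on the wall = σA = 82.29 × 1275 mm² = 104.9 kN.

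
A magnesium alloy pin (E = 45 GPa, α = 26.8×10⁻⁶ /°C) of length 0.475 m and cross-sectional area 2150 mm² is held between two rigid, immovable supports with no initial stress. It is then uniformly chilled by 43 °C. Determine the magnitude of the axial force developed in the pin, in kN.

The ends cannot move, so σ = EαΔT = 45×10³ × 26.8×10⁻⁶ × 43 = 51.86 MPa.
P = AEαΔT = 2150 × 45×10³ × 26.8×10⁻⁶ × 43 = 111.5 kN (tensile).

P ≈ 111 kN (tensile)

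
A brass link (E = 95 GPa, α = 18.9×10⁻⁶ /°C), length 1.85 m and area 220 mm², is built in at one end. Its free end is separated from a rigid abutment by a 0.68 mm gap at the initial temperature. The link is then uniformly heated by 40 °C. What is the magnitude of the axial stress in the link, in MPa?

σ ≈ 36.9 MPa (compressive)

If the wall were absent the link would grow by αΔT L = 18.9×10⁻⁶ × 40 × 1850 = 1.399 mm.
This exceeds the 0.68 mm gap, so the wall pushes back. The portion of expansion that must be recovered elastically is δ_free − gap = 1.399 − 0.68 = 0.7186 mm.
So σ = E(δ_free − g)/L = 95×10³ × 0.7186/1850 = 36.9 MPa.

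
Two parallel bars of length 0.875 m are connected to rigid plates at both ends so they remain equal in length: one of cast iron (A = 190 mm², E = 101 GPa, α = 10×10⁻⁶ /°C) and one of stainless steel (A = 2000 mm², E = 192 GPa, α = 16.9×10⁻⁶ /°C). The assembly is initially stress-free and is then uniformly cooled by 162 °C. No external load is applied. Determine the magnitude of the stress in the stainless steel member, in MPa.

The stainless steel has the larger α, so on cooling it would change length more than the cast iron if both were free. The rigid plates force a common final length, so the stainless steel is put into tension and the cast iron into compression, with equal and opposite forces P (no external load).
Compatibility of the two members (thermal + elastic change equal): (α₁ − α₂)ΔT = P·[1/(A₁E₁) + 1/(A₂E₂)].
|α₁ − α₂|·ΔT = 6.9×10⁻⁶ × 162 = 0.001118.
1/(A₁E₁) + 1/(A₂E₂) = 1/(190×101×10³) + 1/(2000×192×10³) = 5.471×10⁻⁸ N⁻¹.
So P = 0.001118 / 5.471×10⁻⁸ = 20.43 kN.
σ_{stainless steel} = P/A₂ = 20430/2000 = 10.21 MPa, tensile.

σ ≈ 10.2 MPa (tensile)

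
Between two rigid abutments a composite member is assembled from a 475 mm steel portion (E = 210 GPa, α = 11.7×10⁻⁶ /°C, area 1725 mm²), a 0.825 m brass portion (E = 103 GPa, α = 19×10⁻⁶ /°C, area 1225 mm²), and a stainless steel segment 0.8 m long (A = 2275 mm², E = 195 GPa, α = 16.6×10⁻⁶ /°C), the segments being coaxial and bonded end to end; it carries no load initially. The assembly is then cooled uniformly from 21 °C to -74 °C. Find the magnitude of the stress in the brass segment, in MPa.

σ ≈ 277 MPa (tensile)

Free thermal contraction of the whole bar: Σ αᵢΔT Lᵢ = 11.7×10⁻⁶×95×475 + 19×10⁻⁶×95×825 + 16.6×10⁻⁶×95×800 = 3.279 mm.
The walls prevent any net length change, so an axial force P (same in every segment) develops. Compatibility: P · Σ Lᵢ/(AᵢEᵢ) = δ_free.
Σ Lᵢ/(AᵢEᵢ) = 475/(1725×210×10³) + 825/(1225×103×10³) + 800/(2275×195×10³) = 9.653×10⁻⁶ mm/N.
Hence P = δ_free / Σ(L/AE) = 3.279/9.653×10⁻⁶ = 339.7 kN (tensile).
σ_{brass} = P / A = 339700 / 1225 = 277.3 MPa.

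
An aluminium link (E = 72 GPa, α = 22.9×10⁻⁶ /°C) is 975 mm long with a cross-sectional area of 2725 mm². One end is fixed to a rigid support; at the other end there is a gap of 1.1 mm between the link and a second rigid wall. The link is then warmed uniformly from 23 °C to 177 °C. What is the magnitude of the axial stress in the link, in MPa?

If the wall were absent the link would grow by αΔT L = 22.9×10⁻⁶ × 154 × 975 = 3.438 mm.
After closing the 1.1 mm clearance, 3.438 − 1.1 = 2.338 mm of expansion remains to be suppressed by the wall.
So σ = E(δ_free − g)/L = 72×10³ × 2.338/975 = 172.7 MPa.

σ ≈ 173 MPa (compressive)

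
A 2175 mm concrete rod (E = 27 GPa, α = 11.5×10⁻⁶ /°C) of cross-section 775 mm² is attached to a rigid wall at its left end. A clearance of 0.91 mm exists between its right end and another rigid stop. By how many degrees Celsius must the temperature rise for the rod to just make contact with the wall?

The gap closes when αΔT L = 0.91 mm, since the rod is still unstressed at that instant.
ΔT = 0.91 / (11.5×10⁻⁶ × 2175) = 36.38 °C.

ΔT ≈ 36.4 °C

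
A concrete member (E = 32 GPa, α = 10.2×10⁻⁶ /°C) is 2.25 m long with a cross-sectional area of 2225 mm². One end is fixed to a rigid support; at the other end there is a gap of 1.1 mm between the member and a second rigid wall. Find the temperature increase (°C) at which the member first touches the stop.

ΔT ≈ 47.9 °C

Contact occurs when the free expansion equals the gap: αΔT L = 1.1 mm.
ΔT = 1.1 / (10.2×10⁻⁶ × 2250) = 47.93 °C.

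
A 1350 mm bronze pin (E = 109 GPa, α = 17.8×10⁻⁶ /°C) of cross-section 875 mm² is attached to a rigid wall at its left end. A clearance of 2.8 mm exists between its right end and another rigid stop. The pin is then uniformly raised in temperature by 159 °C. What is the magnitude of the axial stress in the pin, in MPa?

Free thermal elongation = αΔT L = 17.8×10⁻⁶ × 159 × 1350 = 3.821 mm.
This exceeds the 2.8 mm gap, so the wall pushes back. The portion of expansion that must be recovered elastically is δ_free − gap = 3.821 − 2.8 = 1.021 mm.
So σ = E(δ_free − g)/L = 109×10³ × 1.021/1350 = 82.42 MPa.

σ ≈ 82.4 MPa (compressive)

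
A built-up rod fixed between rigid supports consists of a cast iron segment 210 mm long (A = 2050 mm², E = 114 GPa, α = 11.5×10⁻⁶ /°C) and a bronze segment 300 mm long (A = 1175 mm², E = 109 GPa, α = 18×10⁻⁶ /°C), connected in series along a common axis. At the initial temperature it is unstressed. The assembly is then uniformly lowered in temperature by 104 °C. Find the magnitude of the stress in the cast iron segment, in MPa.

With the walls removed the bar would change length by δ_free = Σ αᵢΔT Lᵢ = 11.5×10⁻⁶×104×210 + 18×10⁻⁶×104×300 = 0.8128 mm.
The walls prevent any net length change, so an axial force P (same in every segment) develops. Compatibility: P · Σ Lᵢ/(AᵢEᵢ) = δ_free.
The series flexibility is Σ Lᵢ/(AᵢEᵢ) = 210/(2050×114×10³) + 300/(1175×109×10³) = 3.241×10⁻⁶ mm/N.
So P = 0.8128 / 3.241×10⁻⁶ = 250.8 kN, tensile.
σ_{cast iron} = P / A = 250800 / 2050 = 122.3 MPa.

σ ≈ 122 MPa (tensile)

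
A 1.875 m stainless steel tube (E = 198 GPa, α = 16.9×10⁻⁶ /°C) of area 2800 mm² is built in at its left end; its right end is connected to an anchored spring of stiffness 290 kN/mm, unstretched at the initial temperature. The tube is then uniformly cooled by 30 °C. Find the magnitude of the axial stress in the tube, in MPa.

If the spring were absent the tube would shorten by αΔT L = 16.9×10⁻⁶ × 30 × 1875 = 0.9506 mm.
With a force P in the spring, the elastic change of the tube is PL/(AE) and that of the spring is P/k; compatibility requires their sum to equal δ_free.
So P = δ_free / [L/(AE) + 1/k] = 0.9506 / [ 1875/(2800×198×10³) + 1/(290×10³) ].
P = 0.9506 / 6.83×10⁻⁶ = 139200 N.
σ = P/A = 139200/2800 = 49.71 MPa.

σ ≈ 49.7 MPa (tensile)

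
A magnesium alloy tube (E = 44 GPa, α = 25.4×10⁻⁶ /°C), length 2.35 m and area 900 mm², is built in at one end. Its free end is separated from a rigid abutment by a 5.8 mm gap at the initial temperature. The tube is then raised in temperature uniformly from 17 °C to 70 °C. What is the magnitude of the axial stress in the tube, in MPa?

If the wall were absent the tube would grow by αΔT L = 25.4×10⁻⁶ × 53 × 2350 = 3.164 mm.
Since δ_free = 3.16 mm is less than the 5.8 mm gap, the tube never touches the wall. No axial force develops.

σ ≈ 0 MPa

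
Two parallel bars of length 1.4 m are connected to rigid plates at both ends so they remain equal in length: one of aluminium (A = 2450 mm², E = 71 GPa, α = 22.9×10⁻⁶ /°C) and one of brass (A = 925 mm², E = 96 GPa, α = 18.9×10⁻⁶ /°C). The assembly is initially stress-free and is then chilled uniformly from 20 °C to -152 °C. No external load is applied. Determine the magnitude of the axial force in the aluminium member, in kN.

The aluminium has the larger α, so on cooling it would change length more than the brass if both were free. The rigid plates force a common final length, so the aluminium is put into tension and the brass into compression, with equal and opposite forces P (no external load).
Setting the final lengths equal and cancelling L: (α₁ − α₂)ΔT = P/(A₁E₁) + P/(A₂E₂).
|α₁ − α₂|·ΔT = 4×10⁻⁶ × 172 = 0.000688.
1/(A₁E₁) + 1/(A₂E₂) = 1/(2450×71×10³) + 1/(925×96×10³) = 1.701×10⁻⁸ N⁻¹.
So P = 0.000688 / 1.701×10⁻⁸ = 40.45 kN.

P ≈ 40.4 kN (tensile in the aluminium)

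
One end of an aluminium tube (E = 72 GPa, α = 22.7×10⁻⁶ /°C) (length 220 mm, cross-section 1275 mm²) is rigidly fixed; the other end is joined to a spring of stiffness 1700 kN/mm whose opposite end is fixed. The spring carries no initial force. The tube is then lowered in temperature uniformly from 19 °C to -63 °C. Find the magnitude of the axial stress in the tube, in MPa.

The unrestrained thermal change is αΔT L = 22.7×10⁻⁶ × 82 × 220 = 0.4095 mm.
Let P be the tensile force in the spring. The tube extends elastically by PL/(AE) and the spring stretches by P/k; together these equal δ_free.
So P = δ_free / [L/(AE) + 1/k] = 0.4095 / [ 220/(1275×72×10³) + 1/(1700×10³) ].
P = 0.4095 / 2.985×10⁻⁶ = 137200 N.
σ = P/A = 137200/1275 = 107.6 MPa.

σ ≈ 108 MPa (tensile)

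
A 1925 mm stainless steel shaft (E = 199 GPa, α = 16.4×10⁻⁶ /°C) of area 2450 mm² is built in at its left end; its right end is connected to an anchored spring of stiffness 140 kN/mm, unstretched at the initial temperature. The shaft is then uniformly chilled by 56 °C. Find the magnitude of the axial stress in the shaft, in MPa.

σ ≈ 65.1 MPa (tensile)

If the spring were absent the shaft would shorten by αΔT L = 16.4×10⁻⁶ × 56 × 1925 = 1.768 mm.
With a force P in the spring, the elastic change of the shaft is PL/(AE) and that of the spring is P/k; compatibility requires their sum to equal δ_free.
P [ L/(AE) + 1/k ] = δ_free → P [ 1925/(2450×199×10³) + 1/(140×10³) ] = 1.768.
P = 1.768 / 1.109×10⁻⁵ = 159400 N.
σ = P/A = 159400/2450 = 65.06 MPa.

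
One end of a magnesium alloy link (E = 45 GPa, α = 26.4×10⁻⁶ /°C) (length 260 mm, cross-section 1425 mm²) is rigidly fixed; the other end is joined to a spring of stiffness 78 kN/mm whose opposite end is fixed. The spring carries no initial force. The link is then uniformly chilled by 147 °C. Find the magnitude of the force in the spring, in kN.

P ≈ 59.8 kN

If the spring were absent the link would shorten by αΔT L = 26.4×10⁻⁶ × 147 × 260 = 1.009 mm.
Let P be the tensile force in the spring. The link extends elastically by PL/(AE) and the spring stretches by P/k; together these equal δ_free.
So P = δ_free / [L/(AE) + 1/k] = 1.009 / [ 260/(1425×45×10³) + 1/(78×10³) ].
P = 1.009 / 1.688×10⁻⁵ = 59790 N.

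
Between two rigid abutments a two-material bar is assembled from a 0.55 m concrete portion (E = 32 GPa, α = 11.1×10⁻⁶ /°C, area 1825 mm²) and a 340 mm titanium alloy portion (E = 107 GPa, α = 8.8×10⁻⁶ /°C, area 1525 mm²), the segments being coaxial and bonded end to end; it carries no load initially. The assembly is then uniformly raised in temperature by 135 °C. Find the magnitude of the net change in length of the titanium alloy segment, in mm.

With the walls removed the bar would change length by δ_free = Σ αᵢΔT Lᵢ = 11.1×10⁻⁶×135×550 + 8.8×10⁻⁶×135×340 = 1.228 mm.
The walls prevent any net length change, so an axial force P (same in every segment) develops. Compatibility: P · Σ Lᵢ/(AᵢEᵢ) = δ_free.
The series flexibility is Σ Lᵢ/(AᵢEᵢ) = 550/(1825×32×10³) + 340/(1525×107×10³) = 1.15×10⁻⁵ mm/N.
So P = 1.228 / 1.15×10⁻⁵ = 106.8 kN, compressive.
For the titanium alloy segment, free thermal change = 8.8×10⁻⁶×135×340 = 0.4039 mm and elastic change from P = 106800×340/(1525×107×10³) = 0.2225 mm; these oppose, so the net change is 0.181 mm (segment lengthens).

|ΔL| ≈ 0.181 mm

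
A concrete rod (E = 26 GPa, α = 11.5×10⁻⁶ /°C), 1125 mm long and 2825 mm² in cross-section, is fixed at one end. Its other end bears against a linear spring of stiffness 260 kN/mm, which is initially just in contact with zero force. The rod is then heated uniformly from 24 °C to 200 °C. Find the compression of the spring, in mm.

δ ≈ 0.457 mm

The unrestrained thermal change is αΔT L = 11.5×10⁻⁶ × 176 × 1125 = 2.277 mm.
Let P be the compressive force at the spring. The rod shortens elastically by PL/(AE) and the spring compresses by P/k; together these equal δ_free.
So P = δ_free / [L/(AE) + 1/k] = 2.277 / [ 1125/(2825×26×10³) + 1/(260×10³) ].
P = 2.277 / 1.916×10⁻⁵ = 118800 N.
Spring compression = P/k = 118800/(260×10³) = 0.457 mm.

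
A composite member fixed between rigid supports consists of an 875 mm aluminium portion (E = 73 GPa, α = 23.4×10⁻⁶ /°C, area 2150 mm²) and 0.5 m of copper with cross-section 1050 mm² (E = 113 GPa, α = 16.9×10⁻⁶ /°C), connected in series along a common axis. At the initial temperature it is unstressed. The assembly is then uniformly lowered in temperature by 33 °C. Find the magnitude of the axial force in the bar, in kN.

With the walls removed the bar would change length by δ_free = Σ αᵢΔT Lᵢ = 23.4×10⁻⁶×33×875 + 16.9×10⁻⁶×33×500 = 0.9545 mm.
The rigid supports impose zero overall length change; the single axial force P common to all segments must satisfy P Σ Lᵢ/(AᵢEᵢ) = δ_free.
The series flexibility is Σ Lᵢ/(AᵢEᵢ) = 875/(2150×73×10³) + 500/(1050×113×10³) = 9.789×10⁻⁶ mm/N.
P = 0.9545 / 9.789×10⁻⁶ = 97510 N = 97.51 kN, tensile.

P ≈ 97.5 kN (tensile)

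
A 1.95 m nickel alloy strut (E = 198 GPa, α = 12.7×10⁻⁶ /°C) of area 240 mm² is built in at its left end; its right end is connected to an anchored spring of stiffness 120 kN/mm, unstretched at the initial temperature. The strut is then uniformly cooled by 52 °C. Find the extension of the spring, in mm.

δ ≈ 0.217 mm

If the spring were absent the strut would shorten by αΔT L = 12.7×10⁻⁶ × 52 × 1950 = 1.288 mm.
Let P be the tensile force in the spring. The strut extends elastically by PL/(AE) and the spring stretches by P/k; together these equal δ_free.
So P = δ_free / [L/(AE) + 1/k] = 1.288 / [ 1950/(240×198×10³) + 1/(120×10³) ].
P = 1.288 / 4.937×10⁻⁵ = 26080 N.
Spring extension = P/k = 26080/(120×10³) = 0.2174 mm.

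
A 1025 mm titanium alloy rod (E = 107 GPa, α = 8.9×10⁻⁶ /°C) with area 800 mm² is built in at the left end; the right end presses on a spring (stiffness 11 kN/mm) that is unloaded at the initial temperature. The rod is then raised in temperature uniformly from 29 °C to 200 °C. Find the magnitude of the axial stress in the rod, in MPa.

If the spring were absent the rod would lengthen by αΔT L = 8.9×10⁻⁶ × 171 × 1025 = 1.56 mm.
Let P be the compressive force at the spring. The rod shortens elastically by PL/(AE) and the spring compresses by P/k; together these equal δ_free.
P [ L/(AE) + 1/k ] = δ_free → P [ 1025/(800×107×10³) + 1/(11×10³) ] = 1.56.
P = 1.56 / 0.0001029 = 15160 N.
σ = P/A = 15160/800 = 18.95 MPa.

σ ≈ 19 MPa (compressive)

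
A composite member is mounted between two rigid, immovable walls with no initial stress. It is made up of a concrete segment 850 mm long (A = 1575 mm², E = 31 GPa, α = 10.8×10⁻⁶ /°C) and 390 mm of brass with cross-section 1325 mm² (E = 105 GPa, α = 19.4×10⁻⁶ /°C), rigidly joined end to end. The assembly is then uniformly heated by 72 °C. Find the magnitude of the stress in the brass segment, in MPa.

With the walls removed the bar would change length by δ_free = Σ αᵢΔT Lᵢ = 10.8×10⁻⁶×72×850 + 19.4×10⁻⁶×72×390 = 1.206 mm.
Since the ends are fixed, an axial force P builds up, equal in every segment, with P · Σ Lᵢ/(AᵢEᵢ) = δ_free.
The series flexibility is Σ Lᵢ/(AᵢEᵢ) = 850/(1575×31×10³) + 390/(1325×105×10³) = 2.021×10⁻⁵ mm/N.
Hence P = δ_free / Σ(L/AE) = 1.206/2.021×10⁻⁵ = 59.65 kN (compressive).
σ_{brass} = P / A = 59650 / 1325 = 45.02 MPa.

σ ≈ 45 MPa (compressive)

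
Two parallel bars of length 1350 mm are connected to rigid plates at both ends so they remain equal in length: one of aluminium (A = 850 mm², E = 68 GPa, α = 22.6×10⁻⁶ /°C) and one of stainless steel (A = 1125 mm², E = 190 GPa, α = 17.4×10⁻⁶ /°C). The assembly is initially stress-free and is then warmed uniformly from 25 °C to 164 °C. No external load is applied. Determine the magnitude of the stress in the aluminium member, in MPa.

Equilibrium of a rigid end plate with no external load gives equal and opposite internal forces ±P in the two members. Since α_{aluminium} > α_{stainless steel}, heating drives the aluminium into compression and the stainless steel into tension.
Setting the final lengths equal and cancelling L: (α₁ − α₂)ΔT = P/(A₁E₁) + P/(A₂E₂).
|α₁ − α₂|·ΔT = 5.2×10⁻⁶ × 139 = 0.0007228.
1/(A₁E₁) + 1/(A₂E₂) = 1/(850×68×10³) + 1/(1125×190×10³) = 2.198×10⁻⁸ N⁻¹.
P = 0.0007228 / 2.198×10⁻⁸ = 32890 N = 32.89 kN.
σ_{aluminium} = P/A₁ = 32890/850 = 38.69 MPa, compressive.

σ ≈ 38.7 MPa (compressive)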